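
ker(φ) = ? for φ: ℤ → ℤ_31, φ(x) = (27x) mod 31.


Kernel = preimage of identity
ker(φ) = {x ∈ ℤ : 27x ≡ 0 (mod 31)}. gcd(27,31) = 1, so 27x ≡ 0 (mod 31) ⟺ x ≡ 0 (mod 31/1 = 31). Hence ker(φ) = 31ℤ

ker(φ) = 31ℤ


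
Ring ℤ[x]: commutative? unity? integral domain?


Polynomial ring over ℤ (an integral domain) is a commutative integral domain with unity 1
Commutative: Yes
Integral domain: Yes
Has unity: Yes

ℤ[x]: Commutative=Yes, Unity=Yes


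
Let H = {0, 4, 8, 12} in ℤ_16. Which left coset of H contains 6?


6 + H = {6 + h (mod 16) : h ∈ H}
6+0=6, 6+4=10, 6+8=14, 6+12=2
6 + H = {2, 6, 10, 14} = 2 + H

6 + H = {2, 6, 10, 14}


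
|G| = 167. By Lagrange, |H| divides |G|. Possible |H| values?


Lagrange's theorem: |H| divides |G|
|G| = 167
Divisors of 167: 1, 167

Possible subgroup orders: {1, 167}


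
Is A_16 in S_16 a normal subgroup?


H = A_16 in S_16
A_16 has index 2 in S_16, and every subgroup of index 2 is normal

Yes, normal subgroup


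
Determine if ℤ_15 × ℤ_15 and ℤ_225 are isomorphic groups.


Comparing ℤ_15 × ℤ_15 and ℤ_225:
gcd(15,15) = 15 ≠ 1. Max element order in ℤ_15×ℤ_15 is lcm(15,15) = 15 < 225, so it has no element of order 225

No, ℤ_15 × ℤ_15 ≇ ℤ_225


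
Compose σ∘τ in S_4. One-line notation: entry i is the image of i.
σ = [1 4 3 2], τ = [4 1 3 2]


σ∘τ: apply τ first, then σ
1 →τ 4 →σ 2
2 →τ 1 →σ 1
3 →τ 3 →σ 3
4 →τ 2 →σ 4

σ∘τ = [2 1 3 4]


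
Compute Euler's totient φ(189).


Factor n: 189 = 3^3 × 7
φ(n) = n · ∏(1 - 1/p) over distinct primes p | n
φ(189) = 189 · (1 - 1/3) · (1 - 1/7) = 108

φ(189) = 108


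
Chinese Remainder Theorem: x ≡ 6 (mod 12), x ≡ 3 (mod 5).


m₁ = 12, m₂ = 5, gcd = 1, so CRT applies. M = m₁·m₂ = 60
Let M₁ = M/m₁ = 5, M₂ = M/m₂ = 12
Find y₁ ≡ M₁⁻¹ (mod m₁): 5⁻¹ ≡ 5 (mod 12)
Find y₂ ≡ M₂⁻¹ (mod m₂): 12⁻¹ ≡ 3 (mod 5)
x = a₁·M₁·y₁ + a₂·M₂·y₂ = 6·5·5 + 3·12·3 = 258
Reduce mod 60: x ≡ 18
Check: 18 mod 12 = 6 ✓, 18 mod 5 = 3 ✓

x ≡ 18 (mod 60)


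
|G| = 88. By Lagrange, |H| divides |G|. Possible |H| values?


Lagrange's theorem: |H| divides |G|
|G| = 88
Divisors of 88: 1, 2, 4, 8, 11, 22, 44, 88

Possible subgroup orders: {1, 2, 4, 8, 11, 22, 44, 88}


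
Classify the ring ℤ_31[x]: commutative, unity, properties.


ℤ_31 is a field (n prime), so ℤ_31[x] is a commutative integral domain with unity
Commutative: Yes
Integral domain: Yes
Has unity: Yes

ℤ_31[x]: Commutative=Yes, Unity=Yes


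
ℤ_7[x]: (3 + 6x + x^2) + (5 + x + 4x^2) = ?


Add coefficients mod 7:
x^0: 3 + 5 = 1 (mod 7)
x^1: 6 + 1 = 0 (mod 7)
x^2: 1 + 4 = 5 (mod 7)
Result: 1 + 5x^2

f + g = 1 + 5x^2


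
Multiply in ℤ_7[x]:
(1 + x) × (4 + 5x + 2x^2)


Expand and collect like terms; reduce coefficients mod 7:
x^0: 1·4 = 4 ≡ 4 (mod 7)
x^1: 1·5 + 1·4 = 9 ≡ 2 (mod 7)
x^2: 1·2 + 1·5 = 7 ≡ 0 (mod 7)
x^3: 1·2 = 2 ≡ 2 (mod 7)
Result: 4 + 2x + 2x^3

f · g = 4 + 2x + 2x^3


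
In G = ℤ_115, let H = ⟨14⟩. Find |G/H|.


|⟨14⟩| = n / gcd(14, 115) = 115 / 1 = 115
H is normal (ℤ_115 is abelian).
|G/H| = |G| / |H| = 115 / 115 = 1

|G/H| = 1


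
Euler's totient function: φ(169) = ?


Factor n: 169 = 13^2
φ(n) = n · ∏(1 - 1/p) over distinct primes p | n
φ(169) = 169 · (1 - 1/13) = 156

φ(169) = 156


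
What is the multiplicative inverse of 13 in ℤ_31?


Use the extended Euclidean algorithm to write 1 = 13·s + 31·t; then s mod 31 is the inverse.
Euclidean algorithm:
  13 = 0·31 + 13
  31 = 2·13 + 5
  13 = 2·5 + 3
  5 = 1·3 + 2
  3 = 1·2 + 1
  2 = 2·1 + 0
gcd(13,31) = 1
Back-substitution gives: 13·(12) + 31·(-5) = 1
So 13⁻¹ ≡ 12 ≡ 12 (mod 31)
Check: 13 × 12 = 156 ≡ 1 (mod 31) ✓

13⁻¹ ≡ 12 (mod 31)


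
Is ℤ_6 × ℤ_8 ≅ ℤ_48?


Comparing ℤ_6 × ℤ_8 and ℤ_48:
gcd(6,8) = 2 ≠ 1. Max element order in ℤ_6×ℤ_8 is lcm(6,8) = 24 < 48, so it has no element of order 48

No, ℤ_6 × ℤ_8 ≇ ℤ_48


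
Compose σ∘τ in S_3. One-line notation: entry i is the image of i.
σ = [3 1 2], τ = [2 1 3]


σ∘τ: apply τ first, then σ
1 →τ 2 →σ 1
2 →τ 1 →σ 3
3 →τ 3 →σ 2

σ∘τ = [1 3 2]


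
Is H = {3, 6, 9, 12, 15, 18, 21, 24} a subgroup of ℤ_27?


Subgroup test for H = {3, 6, 9, 12, 15, 18, 21, 24} in (ℤ_27, +):
(1) 0 ∈ H? No
(2) Closure: for all a,b ∈ H, (a+b) mod 27 ∈ H? No  [counterexample: 3 + 24 = 0 ∉ H]
(3) Inverses: for all a ∈ H, -a mod 27 ∈ H? Yes

No, H is not a subgroup of ℤ_27


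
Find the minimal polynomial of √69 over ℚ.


√69 satisfies x² - 69 = 0, irreducible over ℚ since 69 is squarefree

Minimal polynomial: x² - 69


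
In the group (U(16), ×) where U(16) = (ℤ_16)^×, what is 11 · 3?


Operation: multiplication mod 16
11 · 3 = (a × b) mod 16 with a = 11, b = 3

11 · 3 = 1


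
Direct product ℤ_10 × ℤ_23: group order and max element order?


|ℤ_10 × ℤ_23| = 10 × 23 = 230
Max element order = lcm(10,23) = 230
Cyclic? Yes (gcd=1)

|ℤ_10×ℤ_23| = 230, max element order = 230


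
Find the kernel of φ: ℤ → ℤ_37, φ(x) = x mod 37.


Kernel = preimage of identity
ker(φ) = {x ∈ ℤ : x ≡ 0 (mod 37)} = 37ℤ = {0, ±37, ±74, ...}

ker(φ) = 37ℤ


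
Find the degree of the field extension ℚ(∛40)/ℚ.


∛40 has minimal polynomial x³ - 40 (irreducible over ℚ since 40 is not a perfect cube)

[ℚ(∛40)/ℚ] = 3


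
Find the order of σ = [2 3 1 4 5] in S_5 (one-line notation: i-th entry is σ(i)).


Cycle decomposition: (1 2 3)
Cycle lengths: 3
Order = lcm(3) = 3

ord(σ) = 3


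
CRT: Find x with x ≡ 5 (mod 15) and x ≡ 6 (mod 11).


m₁ = 15, m₂ = 11, gcd = 1, so CRT applies. M = m₁·m₂ = 165
Let M₁ = M/m₁ = 11, M₂ = M/m₂ = 15
Find y₁ ≡ M₁⁻¹ (mod m₁): 11⁻¹ ≡ 11 (mod 15)
Find y₂ ≡ M₂⁻¹ (mod m₂): 15⁻¹ ≡ 3 (mod 11)
x = a₁·M₁·y₁ + a₂·M₂·y₂ = 5·11·11 + 6·15·3 = 875
Reduce mod 165: x ≡ 50
Check: 50 mod 15 = 5 ✓, 50 mod 11 = 6 ✓

x ≡ 50 (mod 165)


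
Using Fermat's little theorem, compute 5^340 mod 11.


Fermat's little theorem: if p is prime and gcd(a,p)=1, then a^(p-1) ≡ 1 (mod p)
p = 11 is prime, gcd(5,11) = 1
Reduce exponent: 340 mod 10 = 0
So 5^340 ≡ 5^0 (mod 11)
5^0 = 1

5^340 ≡ 1 (mod 11)


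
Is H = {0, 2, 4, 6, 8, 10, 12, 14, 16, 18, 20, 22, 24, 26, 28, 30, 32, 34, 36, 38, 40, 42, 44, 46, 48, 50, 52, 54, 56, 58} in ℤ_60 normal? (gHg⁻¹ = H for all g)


H = {0, 2, 4, 6, 8, 10, 12, 14, 16, 18, 20, 22, 24, 26, 28, 30, 32, 34, 36, 38, 40, 42, 44, 46, 48, 50, 52, 54, 56, 58} in ℤ_60
ℤ_60 is abelian; every subgroup of an abelian group is normal

Yes, normal subgroup


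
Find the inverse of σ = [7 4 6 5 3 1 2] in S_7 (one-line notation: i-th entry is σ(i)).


To find σ⁻¹, swap domain and range:
σ(1) = 7 → σ⁻¹(7) = 1
σ(2) = 4 → σ⁻¹(4) = 2
σ(3) = 6 → σ⁻¹(6) = 3
σ(4) = 5 → σ⁻¹(5) = 4
σ(5) = 3 → σ⁻¹(3) = 5
σ(6) = 1 → σ⁻¹(1) = 6
σ(7) = 2 → σ⁻¹(2) = 7

σ⁻¹ = [6 7 5 2 4 3 1]


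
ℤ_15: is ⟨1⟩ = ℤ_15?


g generates ℤ_n iff gcd(g, n) = 1
gcd(1, 15) = 1
Since gcd = 1, 1 is a generator.

Yes, 1 generates ℤ_15


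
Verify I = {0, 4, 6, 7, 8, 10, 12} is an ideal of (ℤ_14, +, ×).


Check ideal conditions for I = {0, 4, 6, 7, 8, 10, 12} in ℤ_14:
(1) I is an additive subgroup? No
(2) For r ∈ ℤ_14 and a ∈ I: r·a ∈ I? No  [counterexample: r=2, a=8, r·a mod 14 = 2 ∉ I]

No, I is not an ideal of ℤ_14


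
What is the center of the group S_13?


Z(G) = {g ∈ G | gx = xg for all x ∈ G}
S_n is non-abelian for n ≥ 3; Z(S_13) is trivial

Z(S_13) = {e}


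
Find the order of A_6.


|A_n| = n!/2 (even permutations)
|A_6| = 6!/2 = 720/2 = 360

|A_6| = 360


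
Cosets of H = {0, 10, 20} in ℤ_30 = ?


H = {0, 10, 20}, |H| = 3
Number of cosets = |G|/|H| = 30/3 = 10
0 + H = {0, 10, 20}
1 + H = {1, 11, 21}
2 + H = {2, 12, 22}
3 + H = {3, 13, 23}
4 + H = {4, 14, 24}
5 + H = {5, 15, 25}
6 + H = {6, 16, 26}
7 + H = {7, 17, 27}
8 + H = {8, 18, 28}
9 + H = {9, 19, 29}

Cosets: 0+H={0,10,20}; 1+H={1,11,21}; 2+H={2,12,22}; 3+H={3,13,23}; 4+H={4,14,24}; 5+H={5,15,25}; 6+H={6,16,26}; 7+H={7,17,27}; 8+H={8,18,28}; 9+H={9,19,29}


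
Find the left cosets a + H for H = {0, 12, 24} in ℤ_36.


H = {0, 12, 24}, |H| = 3
Number of cosets = |G|/|H| = 36/3 = 12
0 + H = {0, 12, 24}
1 + H = {1, 13, 25}
2 + H = {2, 14, 26}
3 + H = {3, 15, 27}
4 + H = {4, 16, 28}
5 + H = {5, 17, 29}
6 + H = {6, 18, 30}
7 + H = {7, 19, 31}
8 + H = {8, 20, 32}
9 + H = {9, 21, 33}
10 + H = {10, 22, 34}
11 + H = {11, 23, 35}

Cosets: 0+H={0,12,24}; 1+H={1,13,25}; 2+H={2,14,26}; 3+H={3,15,27}; 4+H={4,16,28}; 5+H={5,17,29}; 6+H={6,18,30}; 7+H={7,19,31}; 8+H={8,20,32}; 9+H={9,21,33}; 10+H={10,22,34}; 11+H={11,23,35}


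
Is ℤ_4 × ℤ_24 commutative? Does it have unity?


Direct product ring; commutative with unity (1,1); but (1,0)·(0,1) = (0,0) gives zero divisors, so not an integral domain
Commutative: Yes
Integral domain: No
Has unity: Yes

ℤ_4 × ℤ_24: Commutative=Yes, Unity=Yes


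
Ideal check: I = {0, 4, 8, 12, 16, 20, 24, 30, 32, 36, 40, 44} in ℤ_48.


Check ideal conditions for I = {0, 4, 8, 12, 16, 20, 24, 30, 32, 36, 40, 44} in ℤ_48:
(1) I is an additive subgroup? No
(2) For r ∈ ℤ_48 and a ∈ I: r·a ∈ I? No  [counterexample: r=3, a=30, r·a mod 48 = 42 ∉ I]

No, I is not an ideal of ℤ_48


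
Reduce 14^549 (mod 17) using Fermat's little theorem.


Fermat's little theorem: if p is prime and gcd(a,p)=1, then a^(p-1) ≡ 1 (mod p)
p = 17 is prime, gcd(14,17) = 1
Reduce exponent: 549 mod 16 = 5
So 14^549 ≡ 14^5 (mod 17)
14^5 mod 17 = 12

14^549 ≡ 12 (mod 17)


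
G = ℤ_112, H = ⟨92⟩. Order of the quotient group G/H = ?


|⟨92⟩| = n / gcd(92, 112) = 112 / 4 = 28
H is normal (ℤ_112 is abelian).
|G/H| = |G| / |H| = 112 / 28 = 4

|G/H| = 4


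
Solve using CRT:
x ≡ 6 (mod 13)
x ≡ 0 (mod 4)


m₁ = 13, m₂ = 4, gcd = 1, so CRT applies. M = m₁·m₂ = 52
Let M₁ = M/m₁ = 4, M₂ = M/m₂ = 13
Find y₁ ≡ M₁⁻¹ (mod m₁): 4⁻¹ ≡ 10 (mod 13)
Find y₂ ≡ M₂⁻¹ (mod m₂): 13⁻¹ ≡ 1 (mod 4)
x = a₁·M₁·y₁ + a₂·M₂·y₂ = 6·4·10 + 0·13·1 = 240
Reduce mod 52: x ≡ 32
Check: 32 mod 13 = 6 ✓, 32 mod 4 = 0 ✓

x ≡ 32 (mod 52)


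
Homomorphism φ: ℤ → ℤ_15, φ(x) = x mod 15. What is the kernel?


Kernel = preimage of identity
ker(φ) = {x ∈ ℤ : x ≡ 0 (mod 15)} = 15ℤ = {0, ±15, ±30, ...}

ker(φ) = 15ℤ


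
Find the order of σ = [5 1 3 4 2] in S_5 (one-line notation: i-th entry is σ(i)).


Cycle decomposition: (1 5 2)
Cycle lengths: 3
Order = lcm(3) = 3

ord(σ) = 3


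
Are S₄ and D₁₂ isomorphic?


Comparing S₄ and D₁₂:
S₄ has trivial center; D₁₂ has center {e, r⁶}

No, S₄ ≇ D₁₂


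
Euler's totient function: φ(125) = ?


Factor n: 125 = 5^3
φ(n) = n · ∏(1 - 1/p) over distinct primes p | n
φ(125) = 125 · (1 - 1/5) = 100

φ(125) = 100


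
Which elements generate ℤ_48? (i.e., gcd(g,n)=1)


g generates ℤ_n iff gcd(g,n) = 1
Prime factors of 48: 2, 3
Generators are g ∈ {1,...,47} not divisible by any of these primes.
Generators: {1, 5, 7, 11, 13, 17, 19, 23, 25, 29, 31, 35, 37, 41, 43, 47}
Number of generators = φ(48) = 16

Generators of ℤ_48 = {1, 5, 7, 11, 13, 17, 19, 23, 25, 29, 31, 35, 37, 41, 43, 47}


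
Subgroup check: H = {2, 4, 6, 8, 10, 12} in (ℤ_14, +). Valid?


Subgroup test for H = {2, 4, 6, 8, 10, 12} in (ℤ_14, +):
(1) 0 ∈ H? No
(2) Closure: for all a,b ∈ H, (a+b) mod 14 ∈ H? No  [counterexample: 2 + 12 = 0 ∉ H]
(3) Inverses: for all a ∈ H, -a mod 14 ∈ H? Yes

No, H is not a subgroup of ℤ_14


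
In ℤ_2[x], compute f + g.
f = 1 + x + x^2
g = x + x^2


Add coefficients mod 2:
x^0: 1 + 0 = 1 (mod 2)
x^1: 1 + 1 = 0 (mod 2)
x^2: 1 + 1 = 0 (mod 2)
Result: 1

f + g = 1


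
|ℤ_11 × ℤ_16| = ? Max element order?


|ℤ_11 × ℤ_16| = 11 × 16 = 176
Max element order = lcm(11,16) = 176
Cyclic? Yes (gcd=1)

|ℤ_11×ℤ_16| = 176, max element order = 176


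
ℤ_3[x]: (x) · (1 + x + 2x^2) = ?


Expand and collect like terms; reduce coefficients mod 3:
x^0: 0·1 = 0 ≡ 0 (mod 3)
x^1: 0·1 + 1·1 = 1 ≡ 1 (mod 3)
x^2: 0·2 + 1·1 = 1 ≡ 1 (mod 3)
x^3: 1·2 = 2 ≡ 2 (mod 3)
Result: x + x^2 + 2x^3

f · g = x + x^2 + 2x^3


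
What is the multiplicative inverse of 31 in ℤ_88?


Use the extended Euclidean algorithm to write 1 = 31·s + 88·t; then s mod 88 is the inverse.
Euclidean algorithm:
  31 = 0·88 + 31
  88 = 2·31 + 26
  31 = 1·26 + 5
  26 = 5·5 + 1
  5 = 5·1 + 0
gcd(31,88) = 1
Back-substitution gives: 31·(-17) + 88·(6) = 1
So 31⁻¹ ≡ -17 ≡ 71 (mod 88)
Check: 31 × 71 = 2201 ≡ 1 (mod 88) ✓

31⁻¹ ≡ 71 (mod 88)


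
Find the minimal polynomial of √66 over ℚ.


√66 satisfies x² - 66 = 0, irreducible over ℚ since 66 is squarefree

Minimal polynomial: x² - 66


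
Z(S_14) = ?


Z(G) = {g ∈ G | gx = xg for all x ∈ G}
S_n is non-abelian for n ≥ 3; Z(S_14) is trivial

Z(S_14) = {e}


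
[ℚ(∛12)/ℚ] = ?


∛12 has minimal polynomial x³ - 12 (irreducible over ℚ since 12 is not a perfect cube)

[ℚ(∛12)/ℚ] = 3


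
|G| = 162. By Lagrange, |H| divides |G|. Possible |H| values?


Lagrange's theorem: |H| divides |G|
|G| = 162
Divisors of 162: 1, 2, 3, 6, 9, 18, 27, 54, 81, 162

Possible subgroup orders: {1, 2, 3, 6, 9, 18, 27, 54, 81, 162}


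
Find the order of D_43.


|D_n| = 2n (n rotations and n reflections)
|D_43| = 2×43 = 86

|D_43| = 86


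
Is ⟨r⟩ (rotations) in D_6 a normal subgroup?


H = ⟨r⟩ (rotations) in D_6
The rotation subgroup ⟨r⟩ has index 2 in D_6, so it is normal

Yes, normal subgroup


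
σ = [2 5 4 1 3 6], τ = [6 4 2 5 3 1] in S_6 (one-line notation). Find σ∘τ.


σ∘τ: apply τ first, then σ
1 →τ 6 →σ 6
2 →τ 4 →σ 1
3 →τ 2 →σ 5
4 →τ 5 →σ 3
5 →τ 3 →σ 4
6 →τ 1 →σ 2

σ∘τ = [6 1 5 3 4 2]


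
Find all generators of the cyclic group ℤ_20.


g generates ℤ_n iff gcd(g,n) = 1
Prime factors of 20: 2, 5
Generators are g ∈ {1,...,19} not divisible by any of these primes.
Generators: {1, 3, 7, 9, 11, 13, 17, 19}
Number of generators = φ(20) = 8

Generators of ℤ_20 = {1, 3, 7, 9, 11, 13, 17, 19}


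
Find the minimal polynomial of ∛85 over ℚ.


∛85 satisfies x³ - 85 = 0, irreducible over ℚ (no rational root; 85 is not a perfect cube)

Minimal polynomial: x³ - 85


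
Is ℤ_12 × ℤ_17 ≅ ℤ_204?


Comparing ℤ_12 × ℤ_17 and ℤ_204:
gcd(12,17) = 1, so ℤ_12 × ℤ_17 ≅ ℤ_204 (CRT)

Yes, ℤ_12 × ℤ_17 ≅ ℤ_204


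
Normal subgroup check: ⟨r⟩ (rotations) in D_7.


H = ⟨r⟩ (rotations) in D_7
The rotation subgroup ⟨r⟩ has index 2 in D_7, so it is normal

Yes, normal subgroup


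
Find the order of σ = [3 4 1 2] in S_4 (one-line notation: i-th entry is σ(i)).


Cycle decomposition: (1 3) (2 4)
Cycle lengths: 2, 2
Order = lcm(2, 2) = 2

ord(σ) = 2


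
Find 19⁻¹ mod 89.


Use the extended Euclidean algorithm to write 1 = 19·s + 89·t; then s mod 89 is the inverse.
Euclidean algorithm:
  19 = 0·89 + 19
  89 = 4·19 + 13
  19 = 1·13 + 6
  13 = 2·6 + 1
  6 = 6·1 + 0
gcd(19,89) = 1
Back-substitution gives: 19·(-14) + 89·(3) = 1
So 19⁻¹ ≡ -14 ≡ 75 (mod 89)
Check: 19 × 75 = 1425 ≡ 1 (mod 89) ✓

19⁻¹ ≡ 75 (mod 89)


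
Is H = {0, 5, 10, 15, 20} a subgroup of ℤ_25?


Subgroup test for H = {0, 5, 10, 15, 20} in (ℤ_25, +):
(1) 0 ∈ H? Yes
(2) Closure: for all a,b ∈ H, (a+b) mod 25 ∈ H? Yes
(3) Inverses: for all a ∈ H, -a mod 25 ∈ H? Yes

Yes, H is a subgroup of ℤ_25


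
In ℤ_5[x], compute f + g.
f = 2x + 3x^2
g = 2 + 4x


Add coefficients mod 5:
x^0: 0 + 2 = 2 (mod 5)
x^1: 2 + 4 = 1 (mod 5)
x^2: 3 + 0 = 3 (mod 5)
Result: 2 + x + 3x^2

f + g = 2 + x + 3x^2


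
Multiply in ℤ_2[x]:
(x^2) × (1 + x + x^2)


Expand and collect like terms; reduce coefficients mod 2:
x^0: 0·1 = 0 ≡ 0 (mod 2)
x^1: 0·1 + 0·1 = 0 ≡ 0 (mod 2)
x^2: 0·1 + 0·1 + 1·1 = 1 ≡ 1 (mod 2)
x^3: 0·1 + 1·1 = 1 ≡ 1 (mod 2)
x^4: 1·1 = 1 ≡ 1 (mod 2)
Result: x^2 + x^3 + x^4

f · g = x^2 + x^3 + x^4


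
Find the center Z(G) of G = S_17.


Z(G) = {g ∈ G | gx = xg for all x ∈ G}
S_n is non-abelian for n ≥ 3; Z(S_17) is trivial

Z(S_17) = {e}


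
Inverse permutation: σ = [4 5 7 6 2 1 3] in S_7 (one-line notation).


To find σ⁻¹, swap domain and range:
σ(1) = 4 → σ⁻¹(4) = 1
σ(2) = 5 → σ⁻¹(5) = 2
σ(3) = 7 → σ⁻¹(7) = 3
σ(4) = 6 → σ⁻¹(6) = 4
σ(5) = 2 → σ⁻¹(2) = 5
σ(6) = 1 → σ⁻¹(1) = 6
σ(7) = 3 → σ⁻¹(3) = 7

σ⁻¹ = [6 5 7 1 2 4 3]


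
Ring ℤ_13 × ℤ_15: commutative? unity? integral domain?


Direct product ring; commutative with unity (1,1); but (1,0)·(0,1) = (0,0) gives zero divisors, so not an integral domain
Commutative: Yes
Integral domain: No
Has unity: Yes

ℤ_13 × ℤ_15: Commutative=Yes, Unity=Yes


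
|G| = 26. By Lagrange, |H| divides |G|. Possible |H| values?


Lagrange's theorem: |H| divides |G|
|G| = 26
Divisors of 26: 1, 2, 13, 26

Possible subgroup orders: {1, 2, 13, 26}


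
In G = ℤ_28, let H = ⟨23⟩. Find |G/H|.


|⟨23⟩| = n / gcd(23, 28) = 28 / 1 = 28
H is normal (ℤ_28 is abelian).
|G/H| = |G| / |H| = 28 / 28 = 1

|G/H| = 1


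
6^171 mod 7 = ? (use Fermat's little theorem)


Fermat's little theorem: if p is prime and gcd(a,p)=1, then a^(p-1) ≡ 1 (mod p)
p = 7 is prime, gcd(6,7) = 1
Reduce exponent: 171 mod 6 = 3
So 6^171 ≡ 6^3 (mod 7)
6^3 mod 7 = 6

6^171 ≡ 6 (mod 7)


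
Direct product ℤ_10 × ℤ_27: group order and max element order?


|ℤ_10 × ℤ_27| = 10 × 27 = 270
Max element order = lcm(10,27) = 270
Cyclic? Yes (gcd=1)

|ℤ_10×ℤ_27| = 270, max element order = 270


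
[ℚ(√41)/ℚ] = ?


√41 has minimal polynomial x² - 41 (irreducible over ℚ since 41 is squarefree)

[ℚ(√41)/ℚ] = 2


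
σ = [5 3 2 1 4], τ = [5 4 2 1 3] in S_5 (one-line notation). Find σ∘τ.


σ∘τ: apply τ first, then σ
1 →τ 5 →σ 4
2 →τ 4 →σ 1
3 →τ 2 →σ 3
4 →τ 1 →σ 5
5 →τ 3 →σ 2

σ∘τ = [4 1 3 5 2]


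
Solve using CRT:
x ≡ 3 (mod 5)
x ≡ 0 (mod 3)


m₁ = 5, m₂ = 3, gcd = 1, so CRT applies. M = m₁·m₂ = 15
Let M₁ = M/m₁ = 3, M₂ = M/m₂ = 5
Find y₁ ≡ M₁⁻¹ (mod m₁): 3⁻¹ ≡ 2 (mod 5)
Find y₂ ≡ M₂⁻¹ (mod m₂): 5⁻¹ ≡ 2 (mod 3)
x = a₁·M₁·y₁ + a₂·M₂·y₂ = 3·3·2 + 0·5·2 = 18
Reduce mod 15: x ≡ 3
Check: 3 mod 5 = 3 ✓, 3 mod 3 = 0 ✓

x ≡ 3 (mod 15)


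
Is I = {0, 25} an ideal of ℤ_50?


Check ideal conditions for I = {0, 25} in ℤ_50:
(1) I is an additive subgroup? Yes
(2) For r ∈ ℤ_50 and a ∈ I: r·a ∈ I? Yes

Yes, I is an ideal of ℤ_50


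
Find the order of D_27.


|D_n| = 2n (n rotations and n reflections)
|D_27| = 2×27 = 54

|D_27| = 54


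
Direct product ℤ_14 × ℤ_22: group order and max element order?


|ℤ_14 × ℤ_22| = 14 × 22 = 308
Max element order = lcm(14,22) = 154
Cyclic? No (gcd=2)

|ℤ_14×ℤ_22| = 308, max element order = 154


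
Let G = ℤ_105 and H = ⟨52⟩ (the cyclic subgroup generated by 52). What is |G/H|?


|⟨52⟩| = n / gcd(52, 105) = 105 / 1 = 105
H is normal (ℤ_105 is abelian).
|G/H| = |G| / |H| = 105 / 105 = 1

|G/H| = 1


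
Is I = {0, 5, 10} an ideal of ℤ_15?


Check ideal conditions for I = {0, 5, 10} in ℤ_15:
(1) I is an additive subgroup? Yes
(2) For r ∈ ℤ_15 and a ∈ I: r·a ∈ I? Yes

Yes, I is an ideal of ℤ_15


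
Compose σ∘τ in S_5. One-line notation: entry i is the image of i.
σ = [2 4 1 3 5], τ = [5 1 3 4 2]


σ∘τ: apply τ first, then σ
1 →τ 5 →σ 5
2 →τ 1 →σ 2
3 →τ 3 →σ 1
4 →τ 4 →σ 3
5 →τ 2 →σ 4

σ∘τ = [5 2 1 3 4]


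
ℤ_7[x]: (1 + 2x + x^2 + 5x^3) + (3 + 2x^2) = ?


Add coefficients mod 7:
x^0: 1 + 3 = 4 (mod 7)
x^1: 2 + 0 = 2 (mod 7)
x^2: 1 + 2 = 3 (mod 7)
x^3: 5 + 0 = 5 (mod 7)
Result: 4 + 2x + 3x^2 + 5x^3

f + g = 4 + 2x + 3x^2 + 5x^3


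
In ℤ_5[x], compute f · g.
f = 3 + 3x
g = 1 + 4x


Expand and collect like terms; reduce coefficients mod 5:
x^0: 3·1 = 3 ≡ 3 (mod 5)
x^1: 3·4 + 3·1 = 15 ≡ 0 (mod 5)
x^2: 3·4 = 12 ≡ 2 (mod 5)
Result: 3 + 2x^2

f · g = 3 + 2x^2


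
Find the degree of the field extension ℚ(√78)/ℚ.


√78 has minimal polynomial x² - 78 (irreducible over ℚ since 78 is squarefree)

[ℚ(√78)/ℚ] = 2


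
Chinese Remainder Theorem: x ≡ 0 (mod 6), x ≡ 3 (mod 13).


m₁ = 6, m₂ = 13, gcd = 1, so CRT applies. M = m₁·m₂ = 78
Let M₁ = M/m₁ = 13, M₂ = M/m₂ = 6
Find y₁ ≡ M₁⁻¹ (mod m₁): 13⁻¹ ≡ 1 (mod 6)
Find y₂ ≡ M₂⁻¹ (mod m₂): 6⁻¹ ≡ 11 (mod 13)
x = a₁·M₁·y₁ + a₂·M₂·y₂ = 0·13·1 + 3·6·11 = 198
Reduce mod 78: x ≡ 42
Check: 42 mod 6 = 0 ✓, 42 mod 13 = 3 ✓

x ≡ 42 (mod 78)


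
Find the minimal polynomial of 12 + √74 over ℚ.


Let α = 12 + √74. Then α - 12 = √74, so (α - 12)² = 74, giving α² - 24α + 70 = 0. Degree 2 and α ∉ ℚ, so this is the minimal polynomial.

Minimal polynomial: x² - 24x + 70


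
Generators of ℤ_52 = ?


g generates ℤ_n iff gcd(g,n) = 1
Prime factors of 52: 2, 13
Generators are g ∈ {1,...,51} not divisible by any of these primes.
Generators: {1, 3, 5, 7, 9, 11, 15, 17, 19, 21, 23, 25, 27, 29, 31, 33, 35, 37, 41, 43, 45, 47, 49, 51}
Number of generators = φ(52) = 24

Generators of ℤ_52 = {1, 3, 5, 7, 9, 11, 15, 17, 19, 21, 23, 25, 27, 29, 31, 33, 35, 37, 41, 43, 45, 47, 49, 51}


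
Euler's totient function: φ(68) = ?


Factor n: 68 = 2^2 × 17
φ(n) = n · ∏(1 - 1/p) over distinct primes p | n
φ(68) = 68 · (1 - 1/2) · (1 - 1/17) = 32

φ(68) = 32


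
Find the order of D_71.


|D_n| = 2n (n rotations and n reflections)
|D_71| = 2×71 = 142

|D_71| = 142


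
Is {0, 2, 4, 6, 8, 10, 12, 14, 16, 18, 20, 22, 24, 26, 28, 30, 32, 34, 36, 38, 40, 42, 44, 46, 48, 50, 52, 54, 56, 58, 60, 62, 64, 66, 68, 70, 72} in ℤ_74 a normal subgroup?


H = {0, 2, 4, 6, 8, 10, 12, 14, 16, 18, 20, 22, 24, 26, 28, 30, 32, 34, 36, 38, 40, 42, 44, 46, 48, 50, 52, 54, 56, 58, 60, 62, 64, 66, 68, 70, 72} in ℤ_74
ℤ_74 is abelian; every subgroup of an abelian group is normal

Yes, normal subgroup


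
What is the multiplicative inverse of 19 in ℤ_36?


Use the extended Euclidean algorithm to write 1 = 19·s + 36·t; then s mod 36 is the inverse.
Euclidean algorithm:
  19 = 0·36 + 19
  36 = 1·19 + 17
  19 = 1·17 + 2
  17 = 8·2 + 1
  2 = 2·1 + 0
gcd(19,36) = 1
Back-substitution gives: 19·(-17) + 36·(9) = 1
So 19⁻¹ ≡ -17 ≡ 19 (mod 36)
Check: 19 × 19 = 361 ≡ 1 (mod 36) ✓

19⁻¹ ≡ 19 (mod 36)


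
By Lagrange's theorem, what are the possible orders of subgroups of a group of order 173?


Lagrange's theorem: |H| divides |G|
|G| = 173
Divisors of 173: 1, 173

Possible subgroup orders: {1, 173}


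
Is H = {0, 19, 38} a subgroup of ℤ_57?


Subgroup test for H = {0, 19, 38} in (ℤ_57, +):
(1) 0 ∈ H? Yes
(2) Closure: for all a,b ∈ H, (a+b) mod 57 ∈ H? Yes
(3) Inverses: for all a ∈ H, -a mod 57 ∈ H? Yes

Yes, H is a subgroup of ℤ_57


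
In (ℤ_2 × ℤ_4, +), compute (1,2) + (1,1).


Operation: componentwise addition mod (2, 4)
(1,2) + (1,1) = ((a₁+b₁) mod 2, (a₂+b₂) mod 4) with a = (1,2), b = (1,1)

(1,2) + (1,1) = (0,3)


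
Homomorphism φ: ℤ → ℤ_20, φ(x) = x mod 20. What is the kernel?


Kernel = preimage of identity
ker(φ) = {x ∈ ℤ : x ≡ 0 (mod 20)} = 20ℤ = {0, ±20, ±40, ...}

ker(φ) = 20ℤ


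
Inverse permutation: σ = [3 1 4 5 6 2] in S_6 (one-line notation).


To find σ⁻¹, swap domain and range:
σ(1) = 3 → σ⁻¹(3) = 1
σ(2) = 1 → σ⁻¹(1) = 2
σ(3) = 4 → σ⁻¹(4) = 3
σ(4) = 5 → σ⁻¹(5) = 4
σ(5) = 6 → σ⁻¹(6) = 5
σ(6) = 2 → σ⁻¹(2) = 6

σ⁻¹ = [2 6 1 3 4 5]


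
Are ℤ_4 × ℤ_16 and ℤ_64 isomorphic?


Comparing ℤ_4 × ℤ_16 and ℤ_64:
gcd(4,16) = 4 ≠ 1. Max element order in ℤ_4×ℤ_16 is lcm(4,16) = 16 < 64, so it has no element of order 64

No, ℤ_4 × ℤ_16 ≇ ℤ_64


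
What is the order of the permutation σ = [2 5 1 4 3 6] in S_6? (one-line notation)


Cycle decomposition: (1 2 5 3)
Cycle lengths: 4
Order = lcm(4) = 4

ord(σ) = 4


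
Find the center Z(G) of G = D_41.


Z(G) = {g ∈ G | gx = xg for all x ∈ G}
For odd n, Z(D_n) = {e}: no nontrivial rotation commutes with all reflections

Z(D_41) = {e}


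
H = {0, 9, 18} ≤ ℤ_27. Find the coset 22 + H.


22 + H = {22 + h (mod 27) : h ∈ H}
22+0=22, 22+9=4, 22+18=13
22 + H = {4, 13, 22} = 4 + H

22 + H = {4, 13, 22}


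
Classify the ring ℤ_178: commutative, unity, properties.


ℤ_178 is a commutative ring with unity 1; 178 = 2×89 is composite, so 2·89 ≡ 0 gives zero divisors (not an integral domain)
Commutative: Yes
Integral domain: No
Has unity: Yes

ℤ_178: Commutative=Yes, Unity=Yes


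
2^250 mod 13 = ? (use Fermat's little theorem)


Fermat's little theorem: if p is prime and gcd(a,p)=1, then a^(p-1) ≡ 1 (mod p)
p = 13 is prime, gcd(2,13) = 1
Reduce exponent: 250 mod 12 = 10
So 2^250 ≡ 2^10 (mod 13)
2^10 mod 13 = 10

2^250 ≡ 10 (mod 13)


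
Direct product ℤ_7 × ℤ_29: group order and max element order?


|ℤ_7 × ℤ_29| = 7 × 29 = 203
Max element order = lcm(7,29) = 203
Cyclic? Yes (gcd=1)

|ℤ_7×ℤ_29| = 203, max element order = 203


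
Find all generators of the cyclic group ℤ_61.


g generates ℤ_n iff gcd(g,n) = 1
Prime factors of 61: 61
Generators are g ∈ {1,...,60} not divisible by any of these primes.
Generators: {1, 2, 3, 4, 5, 6, 7, 8, 9, 10, 11, 12, 13, 14, 15, 16, 17, 18, 19, 20, 21, 22, 23, 24, 25, 26, 27, 28, 29, 30, 31, 32, 33, 34, 35, 36, 37, 38, 39, 40, 41, 42, 43, 44, 45, 46, 47, 48, 49, 50, 51, 52, 53, 54, 55, 56, 57, 58, 59, 60}
Number of generators = φ(61) = 60

Generators of ℤ_61 = {1, 2, 3, 4, 5, 6, 7, 8, 9, 10, 11, 12, 13, 14, 15, 16, 17, 18, 19, 20, 21, 22, 23, 24, 25, 26, 27, 28, 29, 30, 31, 32, 33, 34, 35, 36, 37, 38, 39, 40, 41, 42, 43, 44, 45, 46, 47, 48, 49, 50, 51, 52, 53, 54, 55, 56, 57, 58, 59, 60}


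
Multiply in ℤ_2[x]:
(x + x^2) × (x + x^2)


Expand and collect like terms; reduce coefficients mod 2:
x^0: 0·0 = 0 ≡ 0 (mod 2)
x^1: 0·1 + 1·0 = 0 ≡ 0 (mod 2)
x^2: 0·1 + 1·1 + 1·0 = 1 ≡ 1 (mod 2)
x^3: 1·1 + 1·1 = 2 ≡ 0 (mod 2)
x^4: 1·1 = 1 ≡ 1 (mod 2)
Result: x^2 + x^4

f · g = x^2 + x^4


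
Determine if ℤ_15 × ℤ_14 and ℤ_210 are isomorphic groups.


Comparing ℤ_15 × ℤ_14 and ℤ_210:
gcd(15,14) = 1, so ℤ_15 × ℤ_14 ≅ ℤ_210 (CRT)

Yes, ℤ_15 × ℤ_14 ≅ ℤ_210


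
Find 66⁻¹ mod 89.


Use the extended Euclidean algorithm to write 1 = 66·s + 89·t; then s mod 89 is the inverse.
Euclidean algorithm:
  66 = 0·89 + 66
  89 = 1·66 + 23
  66 = 2·23 + 20
  23 = 1·20 + 3
  20 = 6·3 + 2
  3 = 1·2 + 1
  2 = 2·1 + 0
gcd(66,89) = 1
Back-substitution gives: 66·(-31) + 89·(23) = 1
So 66⁻¹ ≡ -31 ≡ 58 (mod 89)
Check: 66 × 58 = 3828 ≡ 1 (mod 89) ✓

66⁻¹ ≡ 58 (mod 89)


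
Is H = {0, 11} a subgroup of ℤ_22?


Subgroup test for H = {0, 11} in (ℤ_22, +):
(1) 0 ∈ H? Yes
(2) Closure: for all a,b ∈ H, (a+b) mod 22 ∈ H? Yes
(3) Inverses: for all a ∈ H, -a mod 22 ∈ H? Yes

Yes, H is a subgroup of ℤ_22


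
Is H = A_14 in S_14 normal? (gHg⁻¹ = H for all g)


H = A_14 in S_14
A_14 has index 2 in S_14, and every subgroup of index 2 is normal

Yes, normal subgroup


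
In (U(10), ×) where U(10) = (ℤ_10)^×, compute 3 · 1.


Operation: multiplication mod 10
3 · 1 = (a × b) mod 10 with a = 3, b = 1

3 · 1 = 3


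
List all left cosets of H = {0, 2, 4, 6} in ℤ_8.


H = {0, 2, 4, 6}, |H| = 4
Number of cosets = |G|/|H| = 8/4 = 2
0 + H = {0, 2, 4, 6}
1 + H = {1, 3, 5, 7}

Cosets: 0+H={0,2,4,6}; 1+H={1,3,5,7}


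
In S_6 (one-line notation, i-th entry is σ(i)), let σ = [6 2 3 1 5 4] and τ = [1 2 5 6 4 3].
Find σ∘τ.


σ∘τ: apply τ first, then σ
1 →τ 1 →σ 6
2 →τ 2 →σ 2
3 →τ 5 →σ 5
4 →τ 6 →σ 4
5 →τ 4 →σ 1
6 →τ 3 →σ 3

σ∘τ = [6 2 5 4 1 3]


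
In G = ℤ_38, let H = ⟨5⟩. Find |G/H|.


|⟨5⟩| = n / gcd(5, 38) = 38 / 1 = 38
H is normal (ℤ_38 is abelian).
|G/H| = |G| / |H| = 38 / 38 = 1

|G/H| = 1


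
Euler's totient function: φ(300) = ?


Factor n: 300 = 2^2 × 3 × 5^2
φ(n) = n · ∏(1 - 1/p) over distinct primes p | n
φ(300) = 300 · (1 - 1/2) · (1 - 1/3) · (1 - 1/5) = 80

φ(300) = 80


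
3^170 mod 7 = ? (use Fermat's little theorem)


Fermat's little theorem: if p is prime and gcd(a,p)=1, then a^(p-1) ≡ 1 (mod p)
p = 7 is prime, gcd(3,7) = 1
Reduce exponent: 170 mod 6 = 2
So 3^170 ≡ 3^2 (mod 7)
3^2 mod 7 = 2

3^170 ≡ 2 (mod 7)


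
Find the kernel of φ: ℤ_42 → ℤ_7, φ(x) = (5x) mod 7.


Kernel = preimage of identity
ker(φ) = {x ∈ ℤ_42 : 5x ≡ 0 (mod 7)}. Since 7 | 42, φ is well-defined. The kernel is the cyclic subgroup ⟨7⟩ of ℤ_42 (order 6), i.e. {0, 7, 14, 21, 28, 35}

ker(φ) = {0, 7, 14, 21, 28, 35}


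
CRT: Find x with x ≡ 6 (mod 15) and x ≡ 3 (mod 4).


m₁ = 15, m₂ = 4, gcd = 1, so CRT applies. M = m₁·m₂ = 60
Let M₁ = M/m₁ = 4, M₂ = M/m₂ = 15
Find y₁ ≡ M₁⁻¹ (mod m₁): 4⁻¹ ≡ 4 (mod 15)
Find y₂ ≡ M₂⁻¹ (mod m₂): 15⁻¹ ≡ 3 (mod 4)
x = a₁·M₁·y₁ + a₂·M₂·y₂ = 6·4·4 + 3·15·3 = 231
Reduce mod 60: x ≡ 51
Check: 51 mod 15 = 6 ✓, 51 mod 4 = 3 ✓

x ≡ 51 (mod 60)


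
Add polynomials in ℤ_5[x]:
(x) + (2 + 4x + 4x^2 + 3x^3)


Add coefficients mod 5:
x^0: 0 + 2 = 2 (mod 5)
x^1: 1 + 4 = 0 (mod 5)
x^2: 0 + 4 = 4 (mod 5)
x^3: 0 + 3 = 3 (mod 5)
Result: 2 + 4x^2 + 3x^3

f + g = 2 + 4x^2 + 3x^3


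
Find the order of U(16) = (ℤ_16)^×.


U(n) is the group of units mod n; |U(n)| = φ(n)
|U(16)| = φ(16) = 8

|U(16) = (ℤ_16)^×| = 8


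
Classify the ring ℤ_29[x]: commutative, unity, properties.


ℤ_29 is a field (n prime), so ℤ_29[x] is a commutative integral domain with unity
Commutative: Yes
Integral domain: Yes
Has unity: Yes

ℤ_29[x]: Commutative=Yes, Unity=Yes


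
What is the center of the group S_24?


Z(G) = {g ∈ G | gx = xg for all x ∈ G}
S_n is non-abelian for n ≥ 3; Z(S_24) is trivial

Z(S_24) = {e}


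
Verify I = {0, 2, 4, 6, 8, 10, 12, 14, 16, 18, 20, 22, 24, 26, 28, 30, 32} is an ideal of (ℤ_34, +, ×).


Check ideal conditions for I = {0, 2, 4, 6, 8, 10, 12, 14, 16, 18, 20, 22, 24, 26, 28, 30, 32} in ℤ_34:
(1) I is an additive subgroup? Yes
(2) For r ∈ ℤ_34 and a ∈ I: r·a ∈ I? Yes

Yes, I is an ideal of ℤ_34


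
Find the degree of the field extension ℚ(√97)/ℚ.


√97 has minimal polynomial x² - 97 (irreducible over ℚ since 97 is squarefree)

[ℚ(√97)/ℚ] = 2


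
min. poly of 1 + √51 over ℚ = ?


Let α = 1 + √51. Then α - 1 = √51, so (α - 1)² = 51, giving α² - 2α - 50 = 0. Degree 2 and α ∉ ℚ, so this is the minimal polynomial.

Minimal polynomial: x² - 2x - 50


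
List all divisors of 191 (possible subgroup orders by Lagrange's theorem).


Lagrange's theorem: |H| divides |G|
|G| = 191
Divisors of 191: 1, 191

Possible subgroup orders: {1, 191}


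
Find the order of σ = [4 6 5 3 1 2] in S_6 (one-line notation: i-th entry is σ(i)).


Cycle decomposition: (1 4 3 5) (2 6)
Cycle lengths: 4, 2
Order = lcm(4, 2) = 4

ord(σ) = 4


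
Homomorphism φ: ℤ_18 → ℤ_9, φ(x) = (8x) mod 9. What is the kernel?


Kernel = preimage of identity
ker(φ) = {x ∈ ℤ_18 : 8x ≡ 0 (mod 9)}. Since 9 | 18, φ is well-defined. The kernel is the cyclic subgroup ⟨9⟩ of ℤ_18 (order 2), i.e. {0, 9}

ker(φ) = {0, 9}


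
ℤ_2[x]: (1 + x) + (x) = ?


Add coefficients mod 2:
x^0: 1 + 0 = 1 (mod 2)
x^1: 1 + 1 = 0 (mod 2)
Result: 1

f + g = 1


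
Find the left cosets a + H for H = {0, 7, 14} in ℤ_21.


H = {0, 7, 14}, |H| = 3
Number of cosets = |G|/|H| = 21/3 = 7
0 + H = {0, 7, 14}
1 + H = {1, 8, 15}
2 + H = {2, 9, 16}
3 + H = {3, 10, 17}
4 + H = {4, 11, 18}
5 + H = {5, 12, 19}
6 + H = {6, 13, 20}

Cosets: 0+H={0,7,14}; 1+H={1,8,15}; 2+H={2,9,16}; 3+H={3,10,17}; 4+H={4,11,18}; 5+H={5,12,19}; 6+H={6,13,20}


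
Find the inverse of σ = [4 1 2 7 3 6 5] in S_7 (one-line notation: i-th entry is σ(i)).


To find σ⁻¹, swap domain and range:
σ(1) = 4 → σ⁻¹(4) = 1
σ(2) = 1 → σ⁻¹(1) = 2
σ(3) = 2 → σ⁻¹(2) = 3
σ(4) = 7 → σ⁻¹(7) = 4
σ(5) = 3 → σ⁻¹(3) = 5
σ(6) = 6 → σ⁻¹(6) = 6
σ(7) = 5 → σ⁻¹(5) = 7

σ⁻¹ = [2 3 5 1 7 6 4]


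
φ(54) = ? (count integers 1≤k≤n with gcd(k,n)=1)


Factor n: 54 = 2 × 3^3
φ(n) = n · ∏(1 - 1/p) over distinct primes p | n
φ(54) = 54 · (1 - 1/2) · (1 - 1/3) = 18

φ(54) = 18


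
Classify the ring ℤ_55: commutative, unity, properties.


ℤ_55 is a commutative ring with unity 1; 55 = 5×11 is composite, so 5·11 ≡ 0 gives zero divisors (not an integral domain)
Commutative: Yes
Integral domain: No
Has unity: Yes

ℤ_55: Commutative=Yes, Unity=Yes


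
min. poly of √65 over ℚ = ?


√65 satisfies x² - 65 = 0, irreducible over ℚ since 65 is squarefree

Minimal polynomial: x² - 65


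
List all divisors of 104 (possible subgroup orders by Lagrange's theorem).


Lagrange's theorem: |H| divides |G|
|G| = 104
Divisors of 104: 1, 2, 4, 8, 13, 26, 52, 104

Possible subgroup orders: {1, 2, 4, 8, 13, 26, 52, 104}


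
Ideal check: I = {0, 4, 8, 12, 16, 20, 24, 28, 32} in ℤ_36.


Check ideal conditions for I = {0, 4, 8, 12, 16, 20, 24, 28, 32} in ℤ_36:
(1) I is an additive subgroup? Yes
(2) For r ∈ ℤ_36 and a ∈ I: r·a ∈ I? Yes

Yes, I is an ideal of ℤ_36


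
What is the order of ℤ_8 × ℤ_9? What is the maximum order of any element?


|ℤ_8 × ℤ_9| = 8 × 9 = 72
Max element order = lcm(8,9) = 72
Cyclic? Yes (gcd=1)

|ℤ_8×ℤ_9| = 72, max element order = 72


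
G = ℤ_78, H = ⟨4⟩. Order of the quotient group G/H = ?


|⟨4⟩| = n / gcd(4, 78) = 78 / 2 = 39
H is normal (ℤ_78 is abelian).
|G/H| = |G| / |H| = 78 / 39 = 2

|G/H| = 2


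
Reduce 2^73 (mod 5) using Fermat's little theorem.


Fermat's little theorem: if p is prime and gcd(a,p)=1, then a^(p-1) ≡ 1 (mod p)
p = 5 is prime, gcd(2,5) = 1
Reduce exponent: 73 mod 4 = 1
So 2^73 ≡ 2^1 (mod 5)
2^1 mod 5 = 2

2^73 ≡ 2 (mod 5)


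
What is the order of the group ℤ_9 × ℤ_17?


|A × B| = |A| · |B|
|ℤ_9 × ℤ_17| = 9 × 17 = 153

|ℤ_9 × ℤ_17| = 153


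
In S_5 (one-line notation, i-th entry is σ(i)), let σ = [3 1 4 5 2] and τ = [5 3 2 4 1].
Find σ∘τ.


σ∘τ: apply τ first, then σ
1 →τ 5 →σ 2
2 →τ 3 →σ 4
3 →τ 2 →σ 1
4 →τ 4 →σ 5
5 →τ 1 →σ 3

σ∘τ = [2 4 1 5 3]


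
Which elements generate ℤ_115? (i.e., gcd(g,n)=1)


g generates ℤ_n iff gcd(g,n) = 1
Prime factors of 115: 5, 23
Generators are g ∈ {1,...,114} not divisible by any of these primes.
Generators: {1, 2, 3, 4, 6, 7, 8, 9, 11, 12, 13, 14, 16, 17, 18, 19, 21, 22, 24, 26, 27, 28, 29, 31, 32, 33, 34, 36, 37, 38, 39, 41, 42, 43, 44, 47, 48, 49, 51, 52, 53, 54, 56, 57, 58, 59, 61, 62, 63, 64, 66, 67, 68, 71, 72, 73, 74, 76, 77, 78, 79, 81, 82, 83, 84, 86, 87, 88, 89, 91, 93, 94, 96, 97, 98, 99, 101, 102, 103, 104, 106, 107, 108, 109, 111, 112, 113, 114}
Number of generators = φ(115) = 88

Generators of ℤ_115 = {1, 2, 3, 4, 6, 7, 8, 9, 11, 12, 13, 14, 16, 17, 18, 19, 21, 22, 24, 26, 27, 28, 29, 31, 32, 33, 34, 36, 37, 38, 39, 41, 42, 43, 44, 47, 48, 49, 51, 52, 53, 54, 56, 57, 58, 59, 61, 62, 63, 64, 66, 67, 68, 71, 72, 73, 74, 76, 77, 78, 79, 81, 82, 83, 84, 86, 87, 88, 89, 91, 93, 94, 96, 97, 98, 99, 101, 102, 103, 104, 106, 107, 108, 109, 111, 112, 113, 114}


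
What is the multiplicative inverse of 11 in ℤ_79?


Use the extended Euclidean algorithm to write 1 = 11·s + 79·t; then s mod 79 is the inverse.
Euclidean algorithm:
  11 = 0·79 + 11
  79 = 7·11 + 2
  11 = 5·2 + 1
  2 = 2·1 + 0
gcd(11,79) = 1
Back-substitution gives: 11·(36) + 79·(-5) = 1
So 11⁻¹ ≡ 36 ≡ 36 (mod 79)
Check: 11 × 36 = 396 ≡ 1 (mod 79) ✓

11⁻¹ ≡ 36 (mod 79)


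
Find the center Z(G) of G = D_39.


Z(G) = {g ∈ G | gx = xg for all x ∈ G}
For odd n, Z(D_n) = {e}: no nontrivial rotation commutes with all reflections

Z(D_39) = {e}


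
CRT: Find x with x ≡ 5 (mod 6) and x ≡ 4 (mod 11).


m₁ = 6, m₂ = 11, gcd = 1, so CRT applies. M = m₁·m₂ = 66
Let M₁ = M/m₁ = 11, M₂ = M/m₂ = 6
Find y₁ ≡ M₁⁻¹ (mod m₁): 11⁻¹ ≡ 5 (mod 6)
Find y₂ ≡ M₂⁻¹ (mod m₂): 6⁻¹ ≡ 2 (mod 11)
x = a₁·M₁·y₁ + a₂·M₂·y₂ = 5·11·5 + 4·6·2 = 323
Reduce mod 66: x ≡ 59
Check: 59 mod 6 = 5 ✓, 59 mod 11 = 4 ✓

x ≡ 59 (mod 66)


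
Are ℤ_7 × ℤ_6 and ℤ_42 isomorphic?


Comparing ℤ_7 × ℤ_6 and ℤ_42:
gcd(7,6) = 1, so ℤ_7 × ℤ_6 ≅ ℤ_42 (CRT)

Yes, ℤ_7 × ℤ_6 ≅ ℤ_42


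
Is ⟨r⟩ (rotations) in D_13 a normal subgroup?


H = ⟨r⟩ (rotations) in D_13
The rotation subgroup ⟨r⟩ has index 2 in D_13, so it is normal

Yes, normal subgroup


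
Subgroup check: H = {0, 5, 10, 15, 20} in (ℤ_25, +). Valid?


Subgroup test for H = {0, 5, 10, 15, 20} in (ℤ_25, +):
(1) 0 ∈ H? Yes
(2) Closure: for all a,b ∈ H, (a+b) mod 25 ∈ H? Yes
(3) Inverses: for all a ∈ H, -a mod 25 ∈ H? Yes

Yes, H is a subgroup of ℤ_25


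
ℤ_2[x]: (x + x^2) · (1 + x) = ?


Expand and collect like terms; reduce coefficients mod 2:
x^0: 0·1 = 0 ≡ 0 (mod 2)
x^1: 0·1 + 1·1 = 1 ≡ 1 (mod 2)
x^2: 1·1 + 1·1 = 2 ≡ 0 (mod 2)
x^3: 1·1 = 1 ≡ 1 (mod 2)
Result: x + x^3

f · g = x + x^3


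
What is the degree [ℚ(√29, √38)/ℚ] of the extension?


[ℚ(√29,√38):ℚ] = [ℚ(√29,√38):ℚ(√29)]·[ℚ(√29):ℚ] = 2·2 = 4

[ℚ(√29, √38)/ℚ] = 4


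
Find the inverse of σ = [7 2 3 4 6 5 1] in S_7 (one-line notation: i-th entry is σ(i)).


To find σ⁻¹, swap domain and range:
σ(1) = 7 → σ⁻¹(7) = 1
σ(2) = 2 → σ⁻¹(2) = 2
σ(3) = 3 → σ⁻¹(3) = 3
σ(4) = 4 → σ⁻¹(4) = 4
σ(5) = 6 → σ⁻¹(6) = 5
σ(6) = 5 → σ⁻¹(5) = 6
σ(7) = 1 → σ⁻¹(1) = 7

σ⁻¹ = [7 2 3 4 6 5 1]


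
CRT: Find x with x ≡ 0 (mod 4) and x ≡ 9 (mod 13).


m₁ = 4, m₂ = 13, gcd = 1, so CRT applies. M = m₁·m₂ = 52
Let M₁ = M/m₁ = 13, M₂ = M/m₂ = 4
Find y₁ ≡ M₁⁻¹ (mod m₁): 13⁻¹ ≡ 1 (mod 4)
Find y₂ ≡ M₂⁻¹ (mod m₂): 4⁻¹ ≡ 10 (mod 13)
x = a₁·M₁·y₁ + a₂·M₂·y₂ = 0·13·1 + 9·4·10 = 360
Reduce mod 52: x ≡ 48
Check: 48 mod 4 = 0 ✓, 48 mod 13 = 9 ✓

x ≡ 48 (mod 52)


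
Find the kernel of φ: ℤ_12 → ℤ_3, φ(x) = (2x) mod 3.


Kernel = preimage of identity
ker(φ) = {x ∈ ℤ_12 : 2x ≡ 0 (mod 3)}. Since 3 | 12, φ is well-defined. The kernel is the cyclic subgroup ⟨3⟩ of ℤ_12 (order 4), i.e. {0, 3, 6, 9}

ker(φ) = {0, 3, 6, 9}


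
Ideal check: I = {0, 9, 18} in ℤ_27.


Check ideal conditions for I = {0, 9, 18} in ℤ_27:
(1) I is an additive subgroup? Yes
(2) For r ∈ ℤ_27 and a ∈ I: r·a ∈ I? Yes

Yes, I is an ideal of ℤ_27
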